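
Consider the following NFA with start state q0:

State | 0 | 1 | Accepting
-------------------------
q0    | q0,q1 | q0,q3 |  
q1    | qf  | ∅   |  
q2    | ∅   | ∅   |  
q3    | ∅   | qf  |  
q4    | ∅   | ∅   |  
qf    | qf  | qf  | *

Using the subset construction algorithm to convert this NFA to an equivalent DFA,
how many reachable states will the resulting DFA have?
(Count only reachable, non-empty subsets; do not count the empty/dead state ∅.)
Start subset: {q0}
{q0}: on 0 → {q0, q1}, on 1 → {q0, q3}
{q0, q1}: on 0 → {q0, q1, qf}, on 1 → {q0, q3}
{q0, q3}: on 0 → {q0, q1}, on 1 → {q0, q3, qf}
{q0, q1, qf}: on 0 → {q0, q1, qf}, on 1 → {q0, q3, qf}
{q0, q3, qf}: on 0 → {q0, q1, qf}, on 1 → {q0, q3, qf}
Reachable non-empty subsets: {q0}, {q0, q1}, {q0, q3}, {q0, q1, qf}, {q0, q3, qf} — 5 in total.

Final answer: 5 states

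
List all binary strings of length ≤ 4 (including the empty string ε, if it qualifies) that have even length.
Checking every binary string of length 0 to 4:
  Length 0: accepted: ε | rejected: (none)
  Length 1: accepted: (none) | rejected: 0, 1
  Length 2: accepted: 00, 01, 10, 11 | rejected: (none)
  Length 3: accepted: (none) | rejected: 000, 001, 010, 011, 100, 101, 110, 111
  Length 4: accepted: 0000, 0001, 0010, 0011, 0100, 0101, 0110, 0111, 1000, 1001, 1010, 1011, 1100, 1101, 1110, 1111 | rejected: (none)
Total: 21 string(s).

Final answer: ε, 00, 01, 10, 11, 0000, 0001, 0010, 0011, 0100, 0101, 0110, 0111, 1000, 1001, 1010, 1011, 1100, 1101, 1110, 1111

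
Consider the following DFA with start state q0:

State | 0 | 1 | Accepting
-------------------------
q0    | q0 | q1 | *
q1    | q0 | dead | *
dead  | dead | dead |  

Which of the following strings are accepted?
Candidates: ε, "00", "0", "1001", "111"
ε: q0; q0 is accepting → accepted
"00": q0 → q0 → q0; q0 is accepting → accepted
"0": q0 → q0; q0 is accepting → accepted
"1001": q0 → q1 → q0 → q0 → q1; q1 is accepting → accepted
"111": q0 → q1 → dead → dead; dead is not accepting → rejected

Final answer: ε, "00", "0", "1001"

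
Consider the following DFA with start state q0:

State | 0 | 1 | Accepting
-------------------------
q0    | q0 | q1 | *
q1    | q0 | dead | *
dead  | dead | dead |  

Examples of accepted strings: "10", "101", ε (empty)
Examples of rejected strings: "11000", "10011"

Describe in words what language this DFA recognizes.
binary strings with no two consecutive 1s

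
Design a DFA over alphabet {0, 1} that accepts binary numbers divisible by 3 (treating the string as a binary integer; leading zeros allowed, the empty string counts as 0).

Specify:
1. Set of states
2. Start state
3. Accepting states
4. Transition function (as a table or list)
One valid DFA (any DFA recognizing the same language is acceptable):
States: {q0, q1, q2}
Start: q0
Accepting: {q0}
Transitions (accepting states marked with *):
State | 0 | 1 | Accepting
-------------------------
q0    | q0 | q1 | *
q1    | q2 | q0 |  
q2    | q1 | q2 |  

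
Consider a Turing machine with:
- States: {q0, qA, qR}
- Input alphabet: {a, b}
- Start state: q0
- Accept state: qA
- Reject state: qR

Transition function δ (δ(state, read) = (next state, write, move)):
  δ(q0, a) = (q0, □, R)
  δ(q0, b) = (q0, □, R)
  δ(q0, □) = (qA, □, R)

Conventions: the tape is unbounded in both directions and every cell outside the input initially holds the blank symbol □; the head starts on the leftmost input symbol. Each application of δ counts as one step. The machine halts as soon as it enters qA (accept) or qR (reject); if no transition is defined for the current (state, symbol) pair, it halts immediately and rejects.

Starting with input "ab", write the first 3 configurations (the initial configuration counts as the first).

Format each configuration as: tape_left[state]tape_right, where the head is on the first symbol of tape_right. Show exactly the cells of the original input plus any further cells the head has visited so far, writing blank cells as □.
Step 0: [q0]ab (head at position 0)
Step 1: δ(q0, a) = (q0, □, R)  ⊢  □[q0]b (head at position 1)
Step 2: δ(q0, b) = (q0, □, R)  ⊢  □□[q0]□ (head at position 2)

Final answer: [q0]ab ⊢ □[q0]b ⊢ □□[q0]□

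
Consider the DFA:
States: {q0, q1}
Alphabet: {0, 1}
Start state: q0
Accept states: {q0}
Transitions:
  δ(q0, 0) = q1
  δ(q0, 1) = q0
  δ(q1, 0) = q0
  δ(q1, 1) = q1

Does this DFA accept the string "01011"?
Processing string "01011":
  q0 --0--> q1
  q1 --1--> q1
  q1 --0--> q0
  q0 --1--> q0
  q0 --1--> q0
Final state: q0
Accept states: {q0}
q0 is an accept state, so the string is accepted.

Final answer: Yes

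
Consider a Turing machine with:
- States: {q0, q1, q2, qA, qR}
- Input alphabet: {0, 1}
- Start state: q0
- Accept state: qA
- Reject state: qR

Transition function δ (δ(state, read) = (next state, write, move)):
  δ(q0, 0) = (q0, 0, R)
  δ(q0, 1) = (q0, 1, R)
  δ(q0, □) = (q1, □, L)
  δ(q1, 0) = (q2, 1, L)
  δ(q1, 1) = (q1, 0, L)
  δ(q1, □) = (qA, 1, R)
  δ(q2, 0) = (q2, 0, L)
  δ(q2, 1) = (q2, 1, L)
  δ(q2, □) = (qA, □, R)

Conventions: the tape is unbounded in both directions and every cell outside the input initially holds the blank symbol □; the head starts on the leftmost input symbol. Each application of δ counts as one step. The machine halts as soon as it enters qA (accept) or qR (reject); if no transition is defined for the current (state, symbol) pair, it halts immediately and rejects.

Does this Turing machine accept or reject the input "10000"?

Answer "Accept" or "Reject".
Step 0: [q0]10000 (head at position 0)
Step 1: δ(q0, 1) = (q0, 1, R)  ⊢  1[q0]0000 (head at position 1)
Step 2: δ(q0, 0) = (q0, 0, R)  ⊢  10[q0]000 (head at position 2)
Step 3: δ(q0, 0) = (q0, 0, R)  ⊢  100[q0]00 (head at position 3)
Step 4: δ(q0, 0) = (q0, 0, R)  ⊢  1000[q0]0 (head at position 4)
Step 5: δ(q0, 0) = (q0, 0, R)  ⊢  10000[q0]□ (head at position 5)
Step 6: δ(q0, □) = (q1, □, L)  ⊢  1000[q1]0□ (head at position 4)
Step 7: δ(q1, 0) = (q2, 1, L)  ⊢  100[q2]01□ (head at position 3)
Step 8: δ(q2, 0) = (q2, 0, L)  ⊢  10[q2]001□ (head at position 2)
Step 9: δ(q2, 0) = (q2, 0, L)  ⊢  1[q2]0001□ (head at position 1)
Step 10: δ(q2, 0) = (q2, 0, L)  ⊢  [q2]10001□ (head at position 0)
Step 11: δ(q2, 1) = (q2, 1, L)  ⊢  [q2]□10001□ (head at position -1)
Step 12: δ(q2, □) = (qA, □, R)  ⊢  □[qA]10001□ (head at position 0)
The machine is in qA, so it halts and accepts.

Final answer: Accept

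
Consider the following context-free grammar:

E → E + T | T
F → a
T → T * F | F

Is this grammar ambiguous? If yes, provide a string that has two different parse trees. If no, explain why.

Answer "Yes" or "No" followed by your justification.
This is the standard stratified expression grammar: '+' is introduced only by the left-recursive rule E → E + T and '*' only by the left-recursive rule T → T * F, with F → a. For any string, the last '+' must be the one produced at the root E (everything after it is a T containing no '+'), and likewise within each T the last '*' is produced at its root. This fixes the parse tree uniquely (left-associative, '*' binding tighter than '+'), so every string has exactly one parse tree.

Final answer: No - the grammar is unambiguous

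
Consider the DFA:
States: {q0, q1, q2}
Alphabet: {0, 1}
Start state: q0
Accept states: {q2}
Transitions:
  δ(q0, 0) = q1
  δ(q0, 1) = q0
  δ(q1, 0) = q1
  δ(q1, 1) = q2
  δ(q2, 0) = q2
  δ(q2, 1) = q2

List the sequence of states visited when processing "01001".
Starting at q0
Read '0': q0 -> q1
Read '1': q1 -> q2
Read '0': q2 -> q2
Read '0': q2 -> q2
Read '1': q2 -> q2

Final answer: q0 -> q1 -> q2 -> q2 -> q2 -> q2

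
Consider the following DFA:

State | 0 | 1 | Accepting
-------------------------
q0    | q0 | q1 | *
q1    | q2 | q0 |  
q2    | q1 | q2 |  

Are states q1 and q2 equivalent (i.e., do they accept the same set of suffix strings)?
Try the suffix "1".
From q1: q1 → q0 — accepting.
From q2: q2 → q2 — not accepting.
The two states disagree on this suffix, so they are not equivalent.

Final answer: No. Distinguishing string: "1" - accepted from q1 but not from q2.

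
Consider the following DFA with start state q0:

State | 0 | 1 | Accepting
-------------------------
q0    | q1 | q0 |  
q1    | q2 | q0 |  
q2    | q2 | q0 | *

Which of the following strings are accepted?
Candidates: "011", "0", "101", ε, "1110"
"011": q0 → q1 → q0 → q0; q0 is not accepting → rejected
"0": q0 → q1; q1 is not accepting → rejected
"101": q0 → q0 → q1 → q0; q0 is not accepting → rejected
ε: q0; q0 is not accepting → rejected
"1110": q0 → q0 → q0 → q0 → q1; q1 is not accepting → rejected

Final answer: None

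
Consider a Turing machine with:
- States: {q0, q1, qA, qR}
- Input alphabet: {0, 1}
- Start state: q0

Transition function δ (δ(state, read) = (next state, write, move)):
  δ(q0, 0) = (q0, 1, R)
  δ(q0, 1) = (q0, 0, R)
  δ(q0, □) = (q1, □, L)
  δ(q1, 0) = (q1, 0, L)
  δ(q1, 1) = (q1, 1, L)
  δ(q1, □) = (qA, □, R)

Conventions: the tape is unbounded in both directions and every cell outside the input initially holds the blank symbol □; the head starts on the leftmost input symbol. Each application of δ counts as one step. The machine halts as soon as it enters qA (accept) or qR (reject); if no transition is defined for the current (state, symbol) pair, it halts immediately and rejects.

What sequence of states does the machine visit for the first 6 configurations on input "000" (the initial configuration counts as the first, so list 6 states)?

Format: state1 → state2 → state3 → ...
Step 0: [q0]000 (head at position 0)
Step 1: δ(q0, 0) = (q0, 1, R)  ⊢  1[q0]00 (head at position 1)
Step 2: δ(q0, 0) = (q0, 1, R)  ⊢  11[q0]0 (head at position 2)
Step 3: δ(q0, 0) = (q0, 1, R)  ⊢  111[q0]□ (head at position 3)
Step 4: δ(q0, □) = (q1, □, L)  ⊢  11[q1]1□ (head at position 2)
Step 5: δ(q1, 1) = (q1, 1, L)  ⊢  1[q1]11□ (head at position 1)
Reading off the states of these 6 configurations: q0 → q0 → q0 → q0 → q1 → q1

Final answer: q0 → q0 → q0 → q0 → q1 → q1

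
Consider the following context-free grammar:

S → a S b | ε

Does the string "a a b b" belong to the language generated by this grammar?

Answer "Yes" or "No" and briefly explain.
A derivation exists: S ⇒ a S b ⇒ a a S b b ⇒ a a b b (using S → a S b twice, then S → ε).

Final answer: Yes - a valid derivation exists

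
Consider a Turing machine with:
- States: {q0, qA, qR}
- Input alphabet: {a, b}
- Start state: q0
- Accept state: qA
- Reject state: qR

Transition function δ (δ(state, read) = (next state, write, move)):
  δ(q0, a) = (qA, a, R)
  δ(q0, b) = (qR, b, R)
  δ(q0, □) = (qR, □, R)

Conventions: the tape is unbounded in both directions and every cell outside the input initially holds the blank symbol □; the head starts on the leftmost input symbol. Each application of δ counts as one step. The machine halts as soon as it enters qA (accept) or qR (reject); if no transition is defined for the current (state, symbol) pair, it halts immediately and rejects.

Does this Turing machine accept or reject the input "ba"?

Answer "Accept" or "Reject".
Step 0: [q0]ba (head at position 0)
Step 1: δ(q0, b) = (qR, b, R)  ⊢  b[qR]a (head at position 1)
The machine is in qR, so it halts and rejects.

Final answer: Reject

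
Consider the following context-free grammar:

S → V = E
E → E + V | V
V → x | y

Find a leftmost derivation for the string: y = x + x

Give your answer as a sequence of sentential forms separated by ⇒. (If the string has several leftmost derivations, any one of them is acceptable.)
Start with S.
Step 1: the leftmost non-terminal is S; apply S → V = E:  V = E
Step 2: the leftmost non-terminal is V; apply V → y:  y = E
Step 3: the leftmost non-terminal is E; apply E → E + V:  y = E + V
Step 4: the leftmost non-terminal is E; apply E → V:  y = V + V
Step 5: the leftmost non-terminal is V; apply V → x:  y = x + V
Step 6: the leftmost non-terminal is V; apply V → x:  y = x + x

Final answer: S ⇒ V = E ⇒ y = E ⇒ y = E + V ⇒ y = V + V ⇒ y = x + V ⇒ y = x + x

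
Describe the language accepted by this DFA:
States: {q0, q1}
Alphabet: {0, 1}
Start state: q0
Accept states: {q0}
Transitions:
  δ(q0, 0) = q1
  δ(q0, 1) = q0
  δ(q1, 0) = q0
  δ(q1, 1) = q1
Analyzing the DFA structure:
Start state: q0
Accept states: {q0}
Interpreting what each state remembers (checking against the transitions):
  q0: an even number of 0s has been read so far
  q1: an odd number of 0s has been read so far
  δ(q0, 0): in q0 (an even number of 0s has been read so far), after reading 0 we have: an odd number of 0s has been read so far → q1
  δ(q0, 1): in q0 (an even number of 0s has been read so far), after reading 1 we have: an even number of 0s has been read so far → q0
  δ(q1, 0): in q1 (an odd number of 0s has been read so far), after reading 0 we have: an even number of 0s has been read so far → q0
  δ(q1, 1): in q1 (an odd number of 0s has been read so far), after reading 1 we have: an odd number of 0s has been read so far → q1
A string is accepted iff it ends in {q0}, i.e. an even number of 0s has been read so far.
Language: All binary strings with an even number of 0s

Final answer: All binary strings with an even number of 0s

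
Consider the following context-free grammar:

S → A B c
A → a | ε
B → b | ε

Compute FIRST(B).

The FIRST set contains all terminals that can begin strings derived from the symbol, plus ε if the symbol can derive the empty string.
B → b contributes b; B → ε makes B nullable, contributing ε. FIRST(B) = {b, ε}.

Final answer: {b, ε}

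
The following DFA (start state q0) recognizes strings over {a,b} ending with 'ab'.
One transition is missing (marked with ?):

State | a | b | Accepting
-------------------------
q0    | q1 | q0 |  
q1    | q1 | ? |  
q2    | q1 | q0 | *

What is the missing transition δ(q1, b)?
q2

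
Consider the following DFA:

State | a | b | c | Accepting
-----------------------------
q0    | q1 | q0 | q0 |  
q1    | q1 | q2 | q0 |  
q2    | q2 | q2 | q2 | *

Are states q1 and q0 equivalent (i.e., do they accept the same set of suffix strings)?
Try the suffix "b".
From q1: q1 → q2 — accepting.
From q0: q0 → q0 — not accepting.
The two states disagree on this suffix, so they are not equivalent.

Final answer: No. Distinguishing string: "b" - accepted from q1 but not from q0.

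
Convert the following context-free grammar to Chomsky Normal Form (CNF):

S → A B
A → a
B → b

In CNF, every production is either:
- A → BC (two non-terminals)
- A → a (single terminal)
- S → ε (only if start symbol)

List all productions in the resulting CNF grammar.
The grammar has no ε-productions or unit productions to eliminate.
S → A B is already in CNF (two non-terminals) – keep it.
A → a is already in CNF (single terminal) – keep it.
B → b is already in CNF (single terminal) – keep it.
Resulting CNF grammar (3 productions): A → a; B → b; S → A B

Final answer: A → a; B → b; S → A B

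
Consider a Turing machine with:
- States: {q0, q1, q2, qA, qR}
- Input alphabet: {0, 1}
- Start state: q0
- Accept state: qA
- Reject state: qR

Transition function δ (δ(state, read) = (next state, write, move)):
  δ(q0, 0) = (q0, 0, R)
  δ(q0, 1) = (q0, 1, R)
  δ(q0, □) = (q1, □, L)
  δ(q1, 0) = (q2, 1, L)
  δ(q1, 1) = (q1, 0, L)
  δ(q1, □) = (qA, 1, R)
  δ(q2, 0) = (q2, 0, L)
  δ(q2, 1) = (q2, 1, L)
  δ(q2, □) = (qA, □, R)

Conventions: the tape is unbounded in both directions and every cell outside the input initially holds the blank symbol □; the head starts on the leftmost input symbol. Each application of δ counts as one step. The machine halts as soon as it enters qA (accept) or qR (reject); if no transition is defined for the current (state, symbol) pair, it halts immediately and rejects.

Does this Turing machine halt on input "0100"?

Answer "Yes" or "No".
Step 0: [q0]0100 (head at position 0)
Step 1: δ(q0, 0) = (q0, 0, R)  ⊢  0[q0]100 (head at position 1)
Step 2: δ(q0, 1) = (q0, 1, R)  ⊢  01[q0]00 (head at position 2)
Step 3: δ(q0, 0) = (q0, 0, R)  ⊢  010[q0]0 (head at position 3)
Step 4: δ(q0, 0) = (q0, 0, R)  ⊢  0100[q0]□ (head at position 4)
Step 5: δ(q0, □) = (q1, □, L)  ⊢  010[q1]0□ (head at position 3)
Step 6: δ(q1, 0) = (q2, 1, L)  ⊢  01[q2]01□ (head at position 2)
Step 7: δ(q2, 0) = (q2, 0, L)  ⊢  0[q2]101□ (head at position 1)
Step 8: δ(q2, 1) = (q2, 1, L)  ⊢  [q2]0101□ (head at position 0)
Step 9: δ(q2, 0) = (q2, 0, L)  ⊢  [q2]□0101□ (head at position -1)
Step 10: δ(q2, □) = (qA, □, R)  ⊢  □[qA]0101□ (head at position 0)
The machine is in qA, so it halts and accepts.
It halts after 10 steps.

Final answer: Yes - halts after 10 steps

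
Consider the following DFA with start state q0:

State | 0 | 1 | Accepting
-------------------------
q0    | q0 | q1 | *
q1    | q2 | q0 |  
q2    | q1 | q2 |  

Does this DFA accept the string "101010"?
Start in q0.
Read '1': q0 → q1
Read '0': q1 → q2
Read '1': q2 → q2
Read '0': q2 → q1
Read '1': q1 → q0
Read '0': q0 → q0
Final state q0 is accepting, so the string is accepted.

Final answer: Yes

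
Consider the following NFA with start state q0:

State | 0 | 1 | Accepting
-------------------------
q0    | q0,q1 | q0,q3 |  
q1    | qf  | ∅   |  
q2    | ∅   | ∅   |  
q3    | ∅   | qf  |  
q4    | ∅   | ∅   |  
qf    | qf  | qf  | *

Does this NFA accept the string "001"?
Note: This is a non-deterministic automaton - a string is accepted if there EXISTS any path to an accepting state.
Track the set of states the NFA could be in: start {q0}
Read '0': {q0} → {q0, q1}
Read '0': {q0, q1} → {q0, q1, qf}
Read '1': {q0, q1, qf} → {q0, q3, qf}
Final set {q0, q3, qf} contains accepting state(s) {qf} → accepted.

Final answer: Yes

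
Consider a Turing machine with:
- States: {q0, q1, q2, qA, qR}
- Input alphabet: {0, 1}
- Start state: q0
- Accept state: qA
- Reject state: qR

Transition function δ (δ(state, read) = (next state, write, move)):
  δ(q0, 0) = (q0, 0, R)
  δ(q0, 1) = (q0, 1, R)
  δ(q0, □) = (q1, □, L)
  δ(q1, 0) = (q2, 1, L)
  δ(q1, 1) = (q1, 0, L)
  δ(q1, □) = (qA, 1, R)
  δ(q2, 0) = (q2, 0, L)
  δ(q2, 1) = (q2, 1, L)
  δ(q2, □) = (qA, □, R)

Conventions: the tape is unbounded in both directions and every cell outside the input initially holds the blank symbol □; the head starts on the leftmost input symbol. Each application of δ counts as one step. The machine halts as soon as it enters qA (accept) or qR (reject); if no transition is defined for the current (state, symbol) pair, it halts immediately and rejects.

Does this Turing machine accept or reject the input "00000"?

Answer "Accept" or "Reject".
Step 0: [q0]00000 (head at position 0)
Step 1: δ(q0, 0) = (q0, 0, R)  ⊢  0[q0]0000 (head at position 1)
Step 2: δ(q0, 0) = (q0, 0, R)  ⊢  00[q0]000 (head at position 2)
Step 3: δ(q0, 0) = (q0, 0, R)  ⊢  000[q0]00 (head at position 3)
Step 4: δ(q0, 0) = (q0, 0, R)  ⊢  0000[q0]0 (head at position 4)
Step 5: δ(q0, 0) = (q0, 0, R)  ⊢  00000[q0]□ (head at position 5)
Step 6: δ(q0, □) = (q1, □, L)  ⊢  0000[q1]0□ (head at position 4)
Step 7: δ(q1, 0) = (q2, 1, L)  ⊢  000[q2]01□ (head at position 3)
Step 8: δ(q2, 0) = (q2, 0, L)  ⊢  00[q2]001□ (head at position 2)
Step 9: δ(q2, 0) = (q2, 0, L)  ⊢  0[q2]0001□ (head at position 1)
Step 10: δ(q2, 0) = (q2, 0, L)  ⊢  [q2]00001□ (head at position 0)
Step 11: δ(q2, 0) = (q2, 0, L)  ⊢  [q2]□00001□ (head at position -1)
Step 12: δ(q2, □) = (qA, □, R)  ⊢  □[qA]00001□ (head at position 0)
The machine is in qA, so it halts and accepts.

Final answer: Accept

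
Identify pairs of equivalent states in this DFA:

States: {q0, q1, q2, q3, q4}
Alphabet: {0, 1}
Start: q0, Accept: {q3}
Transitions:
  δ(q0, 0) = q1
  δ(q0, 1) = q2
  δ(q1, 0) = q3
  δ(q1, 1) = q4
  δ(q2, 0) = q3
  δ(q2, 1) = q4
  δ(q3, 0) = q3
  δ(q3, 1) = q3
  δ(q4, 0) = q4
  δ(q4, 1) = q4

Using the table-filling algorithm:
Round 0 – mark pairs where exactly one state is accepting: (q0,q3), (q1,q3), (q2,q3), (q3,q4)
Round 1 – newly marked: (q0,q1) [on 0: q1 vs q3, already marked]; (q0,q2) [on 0: q1 vs q3, already marked]; (q1,q4) [on 0: q3 vs q4, already marked]; (q2,q4) [on 0: q3 vs q4, already marked]
Round 2 – newly marked: (q0,q4) [on 0: q1 vs q4, already marked]
No further pairs can be marked.
(q1, q2) unmarked: δ(q1,0)=q3, δ(q2,0)=q3; δ(q1,1)=q4, δ(q2,1)=q4 → equivalent
Equivalent pairs: (q1, q2)

Final answer: Equivalent pairs: (q1, q2)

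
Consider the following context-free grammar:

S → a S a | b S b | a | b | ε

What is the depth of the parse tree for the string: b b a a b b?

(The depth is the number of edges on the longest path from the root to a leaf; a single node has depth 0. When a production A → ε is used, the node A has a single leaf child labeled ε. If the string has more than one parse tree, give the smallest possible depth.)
The string has even length 6, so its (unique) parse tree peels off matching outer symbols: S → b S b, S → b S b, S → a S a, and finally S → ε for the empty middle.
The S nodes are at depths 0..3; the ε leaf under the innermost S is at depth 4 (terminal leaves are at depths 1..3).
Depth = 4.

Final answer: 4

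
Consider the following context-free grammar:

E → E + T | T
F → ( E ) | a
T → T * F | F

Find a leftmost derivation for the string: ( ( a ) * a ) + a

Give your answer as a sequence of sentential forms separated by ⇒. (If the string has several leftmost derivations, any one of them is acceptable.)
Start with E.
Step 1: the leftmost non-terminal is E; apply E → E + T:  E + T
Step 2: the leftmost non-terminal is E; apply E → T:  T + T
Step 3: the leftmost non-terminal is T; apply T → F:  F + T
Step 4: the leftmost non-terminal is F; apply F → ( E ):  ( E ) + T
Step 5: the leftmost non-terminal is E; apply E → T:  ( T ) + T
Step 6: the leftmost non-terminal is T; apply T → T * F:  ( T * F ) + T
Step 7: the leftmost non-terminal is T; apply T → F:  ( F * F ) + T
Step 8: the leftmost non-terminal is F; apply F → ( E ):  ( ( E ) * F ) + T
Step 9: the leftmost non-terminal is E; apply E → T:  ( ( T ) * F ) + T
Step 10: the leftmost non-terminal is T; apply T → F:  ( ( F ) * F ) + T
Step 11: the leftmost non-terminal is F; apply F → a:  ( ( a ) * F ) + T
Step 12: the leftmost non-terminal is F; apply F → a:  ( ( a ) * a ) + T
Step 13: the leftmost non-terminal is T; apply T → F:  ( ( a ) * a ) + F
Step 14: the leftmost non-terminal is F; apply F → a:  ( ( a ) * a ) + a

Final answer: E ⇒ E + T ⇒ T + T ⇒ F + T ⇒ ( E ) + T ⇒ ( T ) + T ⇒ ( T * F ) + T ⇒ ( F * F ) + T ⇒ ( ( E ) * F ) + T ⇒ ( ( T ) * F ) + T ⇒ ( ( F ) * F ) + T ⇒ ( ( a ) * F ) + T ⇒ ( ( a ) * a ) + T ⇒ ( ( a ) * a ) + F ⇒ ( ( a ) * a ) + a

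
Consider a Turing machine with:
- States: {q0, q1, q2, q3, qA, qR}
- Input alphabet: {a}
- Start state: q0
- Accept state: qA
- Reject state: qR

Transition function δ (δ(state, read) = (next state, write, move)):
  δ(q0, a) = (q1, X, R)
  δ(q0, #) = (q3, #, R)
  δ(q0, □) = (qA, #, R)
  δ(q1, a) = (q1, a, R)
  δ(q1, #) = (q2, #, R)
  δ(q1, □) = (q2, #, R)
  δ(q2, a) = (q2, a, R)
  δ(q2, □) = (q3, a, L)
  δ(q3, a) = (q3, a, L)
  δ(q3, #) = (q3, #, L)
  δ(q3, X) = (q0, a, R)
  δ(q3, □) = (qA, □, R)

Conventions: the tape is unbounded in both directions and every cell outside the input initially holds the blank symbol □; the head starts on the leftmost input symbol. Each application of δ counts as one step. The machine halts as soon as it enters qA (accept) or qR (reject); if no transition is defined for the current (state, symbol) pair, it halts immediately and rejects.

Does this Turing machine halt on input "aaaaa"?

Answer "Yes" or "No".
Trace (configuration after each step, as tape_left[state]tape_right with head position):
Step 0: [q0]aaaaa (head at position 0)
Step 1: X[q1]aaaa (head 1)
Step 2: Xa[q1]aaa (head 2)
Step 3: Xaa[q1]aa (head 3)
Step 4: Xaaa[q1]a (head 4)
Step 5: Xaaaa[q1]□ (head 5)
Step 6: Xaaaa#[q2]□ (head 6)
Step 7: Xaaaa[q3]#a (head 5)
Step 8: Xaaa[q3]a#a (head 4)
Step 9: Xaa[q3]aa#a (head 3)
Step 10: Xa[q3]aaa#a (head 2)
Step 11: X[q3]aaaa#a (head 1)
Step 12: [q3]Xaaaa#a (head 0)
Step 13: a[q0]aaaa#a (head 1)
Step 14: aX[q1]aaa#a (head 2)
Step 15: aXa[q1]aa#a (head 3)
Step 16: aXaa[q1]a#a (head 4)
Step 17: aXaaa[q1]#a (head 5)
Step 18: aXaaa#[q2]a (head 6)
Step 19: aXaaa#a[q2]□ (head 7)
Step 20: aXaaa#[q3]aa (head 6)
Step 21: aXaaa[q3]#aa (head 5)
Step 22: aXaa[q3]a#aa (head 4)
Step 23: aXa[q3]aa#aa (head 3)
Step 24: aX[q3]aaa#aa (head 2)
Step 25: a[q3]Xaaa#aa (head 1)
Step 26: aa[q0]aaa#aa (head 2)
Step 27: aaX[q1]aa#aa (head 3)
Step 28: aaXa[q1]a#aa (head 4)
Step 29: aaXaa[q1]#aa (head 5)
Step 30: aaXaa#[q2]aa (head 6)
Step 31: aaXaa#a[q2]a (head 7)
Step 32: aaXaa#aa[q2]□ (head 8)
Step 33: aaXaa#a[q3]aa (head 7)
Step 34: aaXaa#[q3]aaa (head 6)
Step 35: aaXaa[q3]#aaa (head 5)
Step 36: aaXa[q3]a#aaa (head 4)
Step 37: aaX[q3]aa#aaa (head 3)
Step 38: aa[q3]Xaa#aaa (head 2)
Step 39: aaa[q0]aa#aaa (head 3)
Step 40: aaaX[q1]a#aaa (head 4)
Step 41: aaaXa[q1]#aaa (head 5)
Step 42: aaaXa#[q2]aaa (head 6)
Step 43: aaaXa#a[q2]aa (head 7)
Step 44: aaaXa#aa[q2]a (head 8)
Step 45: aaaXa#aaa[q2]□ (head 9)
Step 46: aaaXa#aa[q3]aa (head 8)
Step 47: aaaXa#a[q3]aaa (head 7)
Step 48: aaaXa#[q3]aaaa (head 6)
Step 49: aaaXa[q3]#aaaa (head 5)
Step 50: aaaX[q3]a#aaaa (head 4)
Step 51: aaa[q3]Xa#aaaa (head 3)
Step 52: aaaa[q0]a#aaaa (head 4)
Step 53: aaaaX[q1]#aaaa (head 5)
Step 54: aaaaX#[q2]aaaa (head 6)
Step 55: aaaaX#a[q2]aaa (head 7)
Step 56: aaaaX#aa[q2]aa (head 8)
Step 57: aaaaX#aaa[q2]a (head 9)
Step 58: aaaaX#aaaa[q2]□ (head 10)
Step 59: aaaaX#aaa[q3]aa (head 9)
Step 60: aaaaX#aa[q3]aaa (head 8)
Step 61: aaaaX#a[q3]aaaa (head 7)
Step 62: aaaaX#[q3]aaaaa (head 6)
Step 63: aaaaX[q3]#aaaaa (head 5)
Step 64: aaaa[q3]X#aaaaa (head 4)
Step 65: aaaaa[q0]#aaaaa (head 5)
Step 66: aaaaa#[q3]aaaaa (head 6)
Step 67: aaaaa[q3]#aaaaa (head 5)
Step 68: aaaa[q3]a#aaaaa (head 4)
Step 69: aaa[q3]aa#aaaaa (head 3)
Step 70: aa[q3]aaa#aaaaa (head 2)
Step 71: a[q3]aaaa#aaaaa (head 1)
Step 72: [q3]aaaaa#aaaaa (head 0)
Step 73: [q3]□aaaaa#aaaaa (head -1)
Step 74: □[qA]aaaaa#aaaaa (head 0)
The machine is in qA, so it halts and accepts.
It halts after 74 steps.

Final answer: Yes - halts after 74 steps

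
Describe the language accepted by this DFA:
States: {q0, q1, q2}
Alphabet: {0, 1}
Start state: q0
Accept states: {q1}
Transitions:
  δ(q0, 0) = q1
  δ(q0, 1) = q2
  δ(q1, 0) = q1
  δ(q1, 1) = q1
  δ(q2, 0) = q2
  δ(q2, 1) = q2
Analyzing the DFA structure:
Start state: q0
Accept states: {q1}
Interpreting what each state remembers (checking against the transitions):
  q0: nothing has been read yet
  q1: the first symbol was 0
  q2: the first symbol was 1 (trap state)
  δ(q0, 0): in q0 (nothing has been read yet), after reading 0 we have: the first symbol was 0 → q1
  δ(q0, 1): in q0 (nothing has been read yet), after reading 1 we have: the first symbol was 1 (trap state) → q2
  δ(q1, 0): in q1 (the first symbol was 0), after reading 0 we have: the first symbol was 0 → q1
  δ(q1, 1): in q1 (the first symbol was 0), after reading 1 we have: the first symbol was 0 → q1
  δ(q2, 0): in q2 (the first symbol was 1 (trap state)), after reading 0 we have: the first symbol was 1 (trap state) → q2
  δ(q2, 1): in q2 (the first symbol was 1 (trap state)), after reading 1 we have: the first symbol was 1 (trap state) → q2
A string is accepted iff it ends in {q1}, i.e. the first symbol was 0.
Language: All binary strings starting with 0

Final answer: All binary strings starting with 0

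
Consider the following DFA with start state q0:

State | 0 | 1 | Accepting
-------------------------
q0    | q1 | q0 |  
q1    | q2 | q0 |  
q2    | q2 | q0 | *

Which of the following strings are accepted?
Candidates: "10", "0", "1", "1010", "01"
"10": q0 → q0 → q1; q1 is not accepting → rejected
"0": q0 → q1; q1 is not accepting → rejected
"1": q0 → q0; q0 is not accepting → rejected
"1010": q0 → q0 → q1 → q0 → q1; q1 is not accepting → rejected
"01": q0 → q1 → q0; q0 is not accepting → rejected

Final answer: None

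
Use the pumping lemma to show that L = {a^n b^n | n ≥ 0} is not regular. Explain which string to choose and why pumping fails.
Language: L = {a^n b^n | n ≥ 0} (equal numbers of a's followed by b's)
Step 1: Assume for contradiction that L is regular, with pumping length p.
Step 2: Choose s = a^p b^p. Then s ∈ L (it has p a's followed by p b's) and |s| ≥ p.
Step 3: Consider any decomposition s = xyz with |xy| ≤ p and |y| > 0. Since |xy| ≤ p and the first p symbols of s are all a's, y = a^k for some k with 1 ≤ k ≤ p.
Step 4: Pumping up (i = 2): xy²z = a^(p+k) b^p, which has more a's than b's, so xy²z ∉ L.
This contradicts the pumping lemma, so L is not regular.

Final answer: Choose s = a^p b^p. Since |xy| ≤ p, y = a^k with k ≥ 1. Then xy²z = a^(p+k) b^p ∉ L.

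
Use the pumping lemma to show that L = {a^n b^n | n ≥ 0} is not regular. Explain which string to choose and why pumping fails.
Language: L = {a^n b^n | n ≥ 0} (equal numbers of a's followed by b's)
Step 1: Assume for contradiction that L is regular, with pumping length p.
Step 2: Choose s = a^p b^p. Then s ∈ L (it has p a's followed by p b's) and |s| ≥ p.
Step 3: Consider any decomposition s = xyz with |xy| ≤ p and |y| > 0. Since |xy| ≤ p and the first p symbols of s are all a's, y = a^k for some k with 1 ≤ k ≤ p.
Step 4: Pumping up (i = 2): xy²z = a^(p+k) b^p, which has more a's than b's, so xy²z ∉ L.
This contradicts the pumping lemma, so L is not regular.

Final answer: Choose s = a^p b^p. Since |xy| ≤ p, y = a^k with k ≥ 1. Then xy²z = a^(p+k) b^p ∉ L.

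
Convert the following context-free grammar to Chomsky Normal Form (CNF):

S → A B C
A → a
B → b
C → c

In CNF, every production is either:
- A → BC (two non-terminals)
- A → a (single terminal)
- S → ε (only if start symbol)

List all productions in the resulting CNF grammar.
The grammar has no ε-productions or unit productions to eliminate.
A → a is already in CNF (single terminal) – keep it.
B → b is already in CNF (single terminal) – keep it.
C → c is already in CNF (single terminal) – keep it.
S → A B C has 3 symbols on the right: break it into binary productions S → A X0, X0 → B C.
Resulting CNF grammar (5 productions): A → a; B → b; C → c; S → A X0; X0 → B C

Final answer: A → a; B → b; C → c; S → A X0; X0 → B C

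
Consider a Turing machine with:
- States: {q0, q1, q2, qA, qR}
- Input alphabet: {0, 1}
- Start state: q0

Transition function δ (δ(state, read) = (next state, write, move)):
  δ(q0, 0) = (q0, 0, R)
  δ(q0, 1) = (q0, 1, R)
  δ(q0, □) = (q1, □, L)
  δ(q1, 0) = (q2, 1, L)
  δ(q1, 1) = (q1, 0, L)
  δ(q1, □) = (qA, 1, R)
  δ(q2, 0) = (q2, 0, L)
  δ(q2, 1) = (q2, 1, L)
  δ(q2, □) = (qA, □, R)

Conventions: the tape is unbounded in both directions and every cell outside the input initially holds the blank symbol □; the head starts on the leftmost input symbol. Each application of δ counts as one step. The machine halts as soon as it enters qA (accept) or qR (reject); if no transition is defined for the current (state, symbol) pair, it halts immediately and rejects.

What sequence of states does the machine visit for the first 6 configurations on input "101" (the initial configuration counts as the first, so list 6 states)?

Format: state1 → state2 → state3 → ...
Step 0: [q0]101 (head at position 0)
Step 1: δ(q0, 1) = (q0, 1, R)  ⊢  1[q0]01 (head at position 1)
Step 2: δ(q0, 0) = (q0, 0, R)  ⊢  10[q0]1 (head at position 2)
Step 3: δ(q0, 1) = (q0, 1, R)  ⊢  101[q0]□ (head at position 3)
Step 4: δ(q0, □) = (q1, □, L)  ⊢  10[q1]1□ (head at position 2)
Step 5: δ(q1, 1) = (q1, 0, L)  ⊢  1[q1]00□ (head at position 1)
Reading off the states of these 6 configurations: q0 → q0 → q0 → q0 → q1 → q1

Final answer: q0 → q0 → q0 → q0 → q1 → q1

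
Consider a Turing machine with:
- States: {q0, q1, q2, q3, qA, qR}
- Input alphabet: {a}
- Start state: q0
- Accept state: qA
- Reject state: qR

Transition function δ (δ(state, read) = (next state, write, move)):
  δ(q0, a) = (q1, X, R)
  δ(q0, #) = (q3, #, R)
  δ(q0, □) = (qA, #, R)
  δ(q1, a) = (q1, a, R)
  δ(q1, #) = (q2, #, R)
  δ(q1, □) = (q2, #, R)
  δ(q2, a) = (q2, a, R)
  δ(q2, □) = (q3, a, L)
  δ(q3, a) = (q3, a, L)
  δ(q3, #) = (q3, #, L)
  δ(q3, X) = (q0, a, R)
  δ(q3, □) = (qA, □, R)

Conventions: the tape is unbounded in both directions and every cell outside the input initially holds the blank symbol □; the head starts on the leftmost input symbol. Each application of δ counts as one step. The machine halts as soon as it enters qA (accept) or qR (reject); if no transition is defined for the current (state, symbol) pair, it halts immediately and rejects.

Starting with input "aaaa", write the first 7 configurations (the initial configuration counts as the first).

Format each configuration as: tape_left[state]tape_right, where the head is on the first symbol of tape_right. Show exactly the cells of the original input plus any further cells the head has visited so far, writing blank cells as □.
Step 0: [q0]aaaa (head at position 0)
Step 1: δ(q0, a) = (q1, X, R)  ⊢  X[q1]aaa (head at position 1)
Step 2: δ(q1, a) = (q1, a, R)  ⊢  Xa[q1]aa (head at position 2)
Step 3: δ(q1, a) = (q1, a, R)  ⊢  Xaa[q1]a (head at position 3)
Step 4: δ(q1, a) = (q1, a, R)  ⊢  Xaaa[q1]□ (head at position 4)
Step 5: δ(q1, □) = (q2, #, R)  ⊢  Xaaa#[q2]□ (head at position 5)
Step 6: δ(q2, □) = (q3, a, L)  ⊢  Xaaa[q3]#a (head at position 4)

Final answer: [q0]aaaa ⊢ X[q1]aaa ⊢ Xa[q1]aa ⊢ Xaa[q1]a ⊢ Xaaa[q1]□ ⊢ Xaaa#[q2]□ ⊢ Xaaa[q3]#a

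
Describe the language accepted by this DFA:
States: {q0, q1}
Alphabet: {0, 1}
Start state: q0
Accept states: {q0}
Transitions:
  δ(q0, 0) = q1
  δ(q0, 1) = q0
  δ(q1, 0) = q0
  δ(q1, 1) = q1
Analyzing the DFA structure:
Start state: q0
Accept states: {q0}
Interpreting what each state remembers (checking against the transitions):
  q0: an even number of 0s has been read so far
  q1: an odd number of 0s has been read so far
  δ(q0, 0): in q0 (an even number of 0s has been read so far), after reading 0 we have: an odd number of 0s has been read so far → q1
  δ(q0, 1): in q0 (an even number of 0s has been read so far), after reading 1 we have: an even number of 0s has been read so far → q0
  δ(q1, 0): in q1 (an odd number of 0s has been read so far), after reading 0 we have: an even number of 0s has been read so far → q0
  δ(q1, 1): in q1 (an odd number of 0s has been read so far), after reading 1 we have: an odd number of 0s has been read so far → q1
A string is accepted iff it ends in {q0}, i.e. an even number of 0s has been read so far.
Language: All binary strings with an even number of 0s

Final answer: All binary strings with an even number of 0s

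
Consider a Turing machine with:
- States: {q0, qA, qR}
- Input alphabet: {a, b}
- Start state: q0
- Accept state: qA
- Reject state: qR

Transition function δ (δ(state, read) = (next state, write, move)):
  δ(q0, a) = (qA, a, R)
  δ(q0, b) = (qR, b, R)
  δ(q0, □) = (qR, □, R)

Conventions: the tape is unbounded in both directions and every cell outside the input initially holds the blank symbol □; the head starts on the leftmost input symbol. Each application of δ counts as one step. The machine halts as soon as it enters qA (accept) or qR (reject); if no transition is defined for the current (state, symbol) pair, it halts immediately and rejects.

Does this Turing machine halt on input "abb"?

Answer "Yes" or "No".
Step 0: [q0]abb (head at position 0)
Step 1: δ(q0, a) = (qA, a, R)  ⊢  a[qA]bb (head at position 1)
The machine is in qA, so it halts and accepts.
It halts after 1 steps.

Final answer: Yes - halts after 1 steps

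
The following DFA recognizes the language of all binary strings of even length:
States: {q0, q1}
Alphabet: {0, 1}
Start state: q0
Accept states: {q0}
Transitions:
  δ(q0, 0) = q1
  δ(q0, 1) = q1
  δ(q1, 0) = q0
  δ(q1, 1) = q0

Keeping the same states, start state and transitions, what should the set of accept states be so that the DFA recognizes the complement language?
The DFA is complete (every state has a transition on every symbol), so the complement
is recognized by the same DFA with accepting and non-accepting states swapped.
Original accept states: {q0}
Complement accept states = All states - Original accept states
= {q0, q1} - {q0}
= {q1}
Complement language: strings of ODD length

Final answer: {q1}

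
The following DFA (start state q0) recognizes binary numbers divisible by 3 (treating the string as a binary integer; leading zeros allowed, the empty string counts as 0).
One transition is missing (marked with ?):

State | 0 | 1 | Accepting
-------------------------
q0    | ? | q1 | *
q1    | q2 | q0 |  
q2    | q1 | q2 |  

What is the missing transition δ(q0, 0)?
q0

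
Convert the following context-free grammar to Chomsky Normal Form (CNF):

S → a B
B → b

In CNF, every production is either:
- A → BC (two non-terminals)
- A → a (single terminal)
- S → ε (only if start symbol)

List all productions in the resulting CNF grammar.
The grammar has no ε-productions or unit productions to eliminate.
S → a B has terminal a in a right-hand side of length ≥ 2: introduce T_a → a and use T_a in place of a.
B → b is already in CNF (single terminal) – keep it.
S → a B becomes S → T_a B.
Resulting CNF grammar (3 productions): T_a → a; B → b; S → T_a B

Final answer: T_a → a; B → b; S → T_a B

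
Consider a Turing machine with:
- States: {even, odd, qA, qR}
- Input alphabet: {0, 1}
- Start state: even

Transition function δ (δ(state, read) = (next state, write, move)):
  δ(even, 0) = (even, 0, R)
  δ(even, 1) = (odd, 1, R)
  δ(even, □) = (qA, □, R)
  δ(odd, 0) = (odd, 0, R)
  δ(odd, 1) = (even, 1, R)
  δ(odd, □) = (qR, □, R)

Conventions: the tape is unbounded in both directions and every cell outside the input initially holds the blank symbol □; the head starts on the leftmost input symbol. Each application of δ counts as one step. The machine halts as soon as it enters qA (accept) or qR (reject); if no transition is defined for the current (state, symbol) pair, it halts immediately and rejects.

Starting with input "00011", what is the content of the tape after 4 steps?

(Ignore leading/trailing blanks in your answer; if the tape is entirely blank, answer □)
Step 0: [even]00011 (head at position 0)
Step 1: δ(even, 0) = (even, 0, R)  ⊢  0[even]0011 (head at position 1)
Step 2: δ(even, 0) = (even, 0, R)  ⊢  00[even]011 (head at position 2)
Step 3: δ(even, 0) = (even, 0, R)  ⊢  000[even]11 (head at position 3)
Step 4: δ(even, 1) = (odd, 1, R)  ⊢  0001[odd]1 (head at position 4)
Tape after 4 steps (ignoring surrounding blanks): 00011

Final answer: Tape: 00011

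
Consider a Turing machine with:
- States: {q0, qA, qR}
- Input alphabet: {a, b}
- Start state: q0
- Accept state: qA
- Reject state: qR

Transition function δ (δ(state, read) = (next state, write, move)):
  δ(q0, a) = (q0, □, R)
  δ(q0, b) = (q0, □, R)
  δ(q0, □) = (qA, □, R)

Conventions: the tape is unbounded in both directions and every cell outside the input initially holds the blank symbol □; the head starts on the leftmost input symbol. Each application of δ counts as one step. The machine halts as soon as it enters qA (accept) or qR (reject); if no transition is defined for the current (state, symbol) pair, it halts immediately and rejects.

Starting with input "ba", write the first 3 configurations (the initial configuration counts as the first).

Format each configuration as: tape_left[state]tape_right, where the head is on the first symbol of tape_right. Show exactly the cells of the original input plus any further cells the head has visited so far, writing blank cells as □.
Step 0: [q0]ba (head at position 0)
Step 1: δ(q0, b) = (q0, □, R)  ⊢  □[q0]a (head at position 1)
Step 2: δ(q0, a) = (q0, □, R)  ⊢  □□[q0]□ (head at position 2)

Final answer: [q0]ba ⊢ □[q0]a ⊢ □□[q0]□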